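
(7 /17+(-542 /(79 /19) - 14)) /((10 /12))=-231978 /1343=-172.73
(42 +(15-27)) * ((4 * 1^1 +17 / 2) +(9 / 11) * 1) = 399.55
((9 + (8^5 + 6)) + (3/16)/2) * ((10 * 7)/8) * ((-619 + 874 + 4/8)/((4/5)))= 93812101075/1024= 91613379.96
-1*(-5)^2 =-25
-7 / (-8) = 7 / 8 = 0.88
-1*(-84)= 84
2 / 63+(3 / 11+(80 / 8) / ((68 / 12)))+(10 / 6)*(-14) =-250513 / 11781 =-21.26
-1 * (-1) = 1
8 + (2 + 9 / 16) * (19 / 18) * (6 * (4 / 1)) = 875 / 12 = 72.92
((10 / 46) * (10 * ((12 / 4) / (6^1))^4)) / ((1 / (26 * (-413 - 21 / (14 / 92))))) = -179075 / 92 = -1946.47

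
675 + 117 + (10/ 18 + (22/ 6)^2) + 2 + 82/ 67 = 54218/ 67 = 809.22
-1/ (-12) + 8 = 97/ 12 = 8.08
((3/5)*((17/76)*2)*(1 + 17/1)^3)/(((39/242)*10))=5998212/6175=971.37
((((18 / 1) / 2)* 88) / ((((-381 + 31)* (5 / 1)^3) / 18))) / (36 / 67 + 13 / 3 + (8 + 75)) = -716364 / 193178125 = -0.00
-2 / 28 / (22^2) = -1 / 6776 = -0.00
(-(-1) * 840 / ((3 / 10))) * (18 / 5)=10080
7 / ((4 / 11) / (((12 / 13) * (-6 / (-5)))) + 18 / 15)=6930 / 1513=4.58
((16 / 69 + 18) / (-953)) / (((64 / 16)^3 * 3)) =-629 / 6312672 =-0.00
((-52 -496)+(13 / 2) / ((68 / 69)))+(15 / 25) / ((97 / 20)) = -7140575 / 13192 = -541.28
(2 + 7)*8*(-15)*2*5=-10800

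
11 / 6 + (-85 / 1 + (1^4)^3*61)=-133 / 6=-22.17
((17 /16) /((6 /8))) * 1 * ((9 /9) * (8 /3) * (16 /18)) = 272 /81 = 3.36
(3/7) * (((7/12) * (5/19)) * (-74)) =-185/38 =-4.87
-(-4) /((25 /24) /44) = 4224 /25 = 168.96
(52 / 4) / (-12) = -13 / 12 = -1.08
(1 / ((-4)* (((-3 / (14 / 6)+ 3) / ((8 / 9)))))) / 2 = -7 / 108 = -0.06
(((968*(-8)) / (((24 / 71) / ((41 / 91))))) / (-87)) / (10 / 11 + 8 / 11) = 15498164 / 213759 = 72.50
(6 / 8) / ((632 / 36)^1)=27 / 632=0.04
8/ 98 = 4/ 49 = 0.08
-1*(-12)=12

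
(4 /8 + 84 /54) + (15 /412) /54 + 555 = 1377043 /2472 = 557.06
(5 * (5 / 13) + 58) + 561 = 8072 / 13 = 620.92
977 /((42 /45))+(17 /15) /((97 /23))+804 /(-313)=6659442707 /6375810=1044.49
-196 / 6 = -98 / 3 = -32.67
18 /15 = 6 /5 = 1.20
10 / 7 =1.43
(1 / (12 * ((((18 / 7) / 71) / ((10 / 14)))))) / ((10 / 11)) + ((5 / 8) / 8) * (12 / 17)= 6841 / 3672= 1.86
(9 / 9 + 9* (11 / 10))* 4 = 218 / 5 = 43.60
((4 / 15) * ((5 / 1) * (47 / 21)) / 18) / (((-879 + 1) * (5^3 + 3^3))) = -47 / 37834776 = -0.00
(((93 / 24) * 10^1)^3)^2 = 13867245015625 / 4096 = 3385557865.14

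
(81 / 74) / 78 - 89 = -171209 / 1924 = -88.99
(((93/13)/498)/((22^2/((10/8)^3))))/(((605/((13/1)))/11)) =775/56562176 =0.00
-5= -5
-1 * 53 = -53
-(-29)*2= 58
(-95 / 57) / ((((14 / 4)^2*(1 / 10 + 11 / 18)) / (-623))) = 6675 / 56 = 119.20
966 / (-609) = -46 / 29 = -1.59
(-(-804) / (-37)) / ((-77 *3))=0.09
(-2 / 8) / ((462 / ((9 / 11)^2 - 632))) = 10913 / 31944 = 0.34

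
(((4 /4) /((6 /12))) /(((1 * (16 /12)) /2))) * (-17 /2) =-25.50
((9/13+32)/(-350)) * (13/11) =-17/154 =-0.11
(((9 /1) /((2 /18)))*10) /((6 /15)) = 2025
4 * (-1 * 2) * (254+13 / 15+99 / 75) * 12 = -614848 / 25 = -24593.92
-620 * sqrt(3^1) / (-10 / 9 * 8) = 279 * sqrt(3) / 4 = 120.81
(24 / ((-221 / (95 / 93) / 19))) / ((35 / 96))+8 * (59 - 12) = 17754584 / 47957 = 370.22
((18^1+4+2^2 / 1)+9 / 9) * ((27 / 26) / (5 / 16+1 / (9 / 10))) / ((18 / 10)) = 5832 / 533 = 10.94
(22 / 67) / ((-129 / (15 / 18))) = -55 / 25929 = -0.00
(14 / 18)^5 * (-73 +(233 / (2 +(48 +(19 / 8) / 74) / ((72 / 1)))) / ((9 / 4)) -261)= -187992849730 / 2237622489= -84.01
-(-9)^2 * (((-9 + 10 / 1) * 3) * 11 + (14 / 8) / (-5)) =-52893 / 20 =-2644.65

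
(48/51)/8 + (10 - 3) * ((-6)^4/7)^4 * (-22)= -1055095105387858/5831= -180945824967.91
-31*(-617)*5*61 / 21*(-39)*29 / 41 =-2199318095 / 287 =-7663129.25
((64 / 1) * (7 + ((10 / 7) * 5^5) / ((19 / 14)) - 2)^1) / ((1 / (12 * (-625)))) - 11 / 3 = -90136800209 / 57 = -1581347372.09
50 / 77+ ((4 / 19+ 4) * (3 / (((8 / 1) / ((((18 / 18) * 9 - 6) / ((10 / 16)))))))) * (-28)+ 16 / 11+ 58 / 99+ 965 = 9947395 / 13167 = 755.48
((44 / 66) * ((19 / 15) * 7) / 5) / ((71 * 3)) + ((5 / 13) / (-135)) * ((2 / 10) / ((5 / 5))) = 3103 / 623025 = 0.00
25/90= 5/18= 0.28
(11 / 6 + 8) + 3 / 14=211 / 21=10.05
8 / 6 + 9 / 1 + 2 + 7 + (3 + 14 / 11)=779 / 33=23.61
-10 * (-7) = 70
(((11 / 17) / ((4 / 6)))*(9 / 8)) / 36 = 33 / 1088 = 0.03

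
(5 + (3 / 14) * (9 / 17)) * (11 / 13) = 13387 / 3094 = 4.33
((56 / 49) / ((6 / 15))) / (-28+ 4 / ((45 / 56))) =-225 / 1813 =-0.12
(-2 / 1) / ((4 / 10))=-5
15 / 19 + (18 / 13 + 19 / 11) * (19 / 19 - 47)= -386785 / 2717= -142.36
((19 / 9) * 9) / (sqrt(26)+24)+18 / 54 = 959 / 825 - 19 * sqrt(26) / 550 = 0.99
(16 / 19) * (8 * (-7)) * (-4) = 3584 / 19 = 188.63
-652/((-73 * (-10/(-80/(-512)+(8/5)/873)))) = -3599203/25491600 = -0.14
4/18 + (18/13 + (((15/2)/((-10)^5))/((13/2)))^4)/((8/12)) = 189117760000000000002187/82255680000000000000000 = 2.30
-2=-2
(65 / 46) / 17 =65 / 782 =0.08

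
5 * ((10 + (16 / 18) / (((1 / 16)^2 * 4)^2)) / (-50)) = -16429 / 45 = -365.09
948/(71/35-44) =-33180/1469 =-22.59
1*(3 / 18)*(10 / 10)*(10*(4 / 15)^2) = 16 / 135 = 0.12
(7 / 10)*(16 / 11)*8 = 448 / 55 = 8.15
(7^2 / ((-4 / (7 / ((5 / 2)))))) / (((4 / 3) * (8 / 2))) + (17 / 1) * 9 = 146.57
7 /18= 0.39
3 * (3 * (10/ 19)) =90/ 19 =4.74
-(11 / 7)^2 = -121 / 49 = -2.47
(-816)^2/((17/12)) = 470016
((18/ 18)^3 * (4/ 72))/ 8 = 1/ 144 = 0.01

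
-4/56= -1/14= -0.07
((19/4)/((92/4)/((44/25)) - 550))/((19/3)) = -11/7875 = -0.00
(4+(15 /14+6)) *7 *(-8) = -620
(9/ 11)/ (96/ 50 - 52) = -0.02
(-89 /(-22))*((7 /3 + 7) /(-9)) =-1246 /297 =-4.20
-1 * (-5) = 5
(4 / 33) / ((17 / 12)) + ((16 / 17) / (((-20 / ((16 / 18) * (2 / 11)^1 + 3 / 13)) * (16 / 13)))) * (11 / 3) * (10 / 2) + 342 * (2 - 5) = -1026.19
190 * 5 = 950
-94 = -94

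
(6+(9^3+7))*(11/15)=544.13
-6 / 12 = -1 / 2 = -0.50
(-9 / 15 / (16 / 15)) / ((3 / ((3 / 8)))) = -9 / 128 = -0.07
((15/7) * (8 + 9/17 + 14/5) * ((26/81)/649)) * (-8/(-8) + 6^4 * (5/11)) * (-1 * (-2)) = 14.17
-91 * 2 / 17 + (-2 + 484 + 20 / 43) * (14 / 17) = 282618 / 731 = 386.62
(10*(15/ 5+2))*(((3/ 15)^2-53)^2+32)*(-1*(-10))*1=7091904/ 5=1418380.80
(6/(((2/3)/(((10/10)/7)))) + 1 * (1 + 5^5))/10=21891/70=312.73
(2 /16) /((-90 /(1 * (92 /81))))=-23 /14580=-0.00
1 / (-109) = -1 / 109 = -0.01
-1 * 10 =-10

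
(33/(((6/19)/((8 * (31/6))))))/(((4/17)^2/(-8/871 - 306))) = -249533262077/10452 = -23874211.83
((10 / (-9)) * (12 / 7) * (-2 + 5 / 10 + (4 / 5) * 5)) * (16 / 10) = -160 / 21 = -7.62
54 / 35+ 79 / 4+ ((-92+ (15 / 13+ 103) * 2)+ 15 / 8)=507691 / 3640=139.48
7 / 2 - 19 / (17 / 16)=-489 / 34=-14.38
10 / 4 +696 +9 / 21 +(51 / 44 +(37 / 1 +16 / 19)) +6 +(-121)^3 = -10362821495 / 5852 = -1770817.07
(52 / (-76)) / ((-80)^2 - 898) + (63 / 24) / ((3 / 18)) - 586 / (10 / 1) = -44794663 / 1045380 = -42.85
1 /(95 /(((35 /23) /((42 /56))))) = 28 /1311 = 0.02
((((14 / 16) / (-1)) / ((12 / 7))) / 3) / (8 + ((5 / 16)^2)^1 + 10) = -392 / 41697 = -0.01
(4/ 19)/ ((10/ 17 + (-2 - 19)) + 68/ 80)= -1360/ 126369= -0.01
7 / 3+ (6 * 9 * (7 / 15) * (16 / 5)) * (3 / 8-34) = -2709.19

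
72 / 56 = 9 / 7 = 1.29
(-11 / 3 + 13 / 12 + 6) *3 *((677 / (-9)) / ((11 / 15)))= -1051.40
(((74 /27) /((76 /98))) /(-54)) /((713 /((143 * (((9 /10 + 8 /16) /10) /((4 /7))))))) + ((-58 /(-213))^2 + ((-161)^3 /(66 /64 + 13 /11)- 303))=-1539869080306014609571 /816453029041200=-1886047.36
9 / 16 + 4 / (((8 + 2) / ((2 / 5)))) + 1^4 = 689 / 400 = 1.72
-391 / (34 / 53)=-1219 / 2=-609.50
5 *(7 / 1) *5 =175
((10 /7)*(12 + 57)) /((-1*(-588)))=115 /686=0.17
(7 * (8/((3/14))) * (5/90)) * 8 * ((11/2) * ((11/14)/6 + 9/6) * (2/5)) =168784/405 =416.75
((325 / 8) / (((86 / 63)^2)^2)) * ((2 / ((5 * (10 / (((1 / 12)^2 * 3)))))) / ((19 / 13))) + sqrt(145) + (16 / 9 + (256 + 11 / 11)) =sqrt(145) + 309840410279675 / 1197291460608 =270.83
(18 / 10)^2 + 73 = 1906 / 25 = 76.24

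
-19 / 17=-1.12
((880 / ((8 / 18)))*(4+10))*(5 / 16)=17325 / 2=8662.50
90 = 90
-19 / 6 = -3.17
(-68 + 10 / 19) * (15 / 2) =-506.05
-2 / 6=-0.33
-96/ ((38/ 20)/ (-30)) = 28800/ 19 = 1515.79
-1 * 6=-6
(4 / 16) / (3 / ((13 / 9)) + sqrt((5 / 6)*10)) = 0.05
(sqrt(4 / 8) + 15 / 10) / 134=0.02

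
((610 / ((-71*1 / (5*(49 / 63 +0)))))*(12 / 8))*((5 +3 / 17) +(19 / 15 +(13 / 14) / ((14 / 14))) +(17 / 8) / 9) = -99405295 / 260712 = -381.28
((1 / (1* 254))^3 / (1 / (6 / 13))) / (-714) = -1 / 25350788008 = -0.00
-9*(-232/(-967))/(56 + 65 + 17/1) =-348/22241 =-0.02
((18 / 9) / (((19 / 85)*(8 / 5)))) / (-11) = -425 / 836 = -0.51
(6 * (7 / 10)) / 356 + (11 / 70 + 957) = 2385265 / 2492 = 957.17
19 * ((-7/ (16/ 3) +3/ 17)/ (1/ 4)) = -5871/ 68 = -86.34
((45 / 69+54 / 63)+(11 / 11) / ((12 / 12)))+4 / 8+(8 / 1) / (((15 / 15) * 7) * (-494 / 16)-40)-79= -50157589 / 659778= -76.02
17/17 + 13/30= 43/30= 1.43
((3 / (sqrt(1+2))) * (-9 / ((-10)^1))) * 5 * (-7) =-54.56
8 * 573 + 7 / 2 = 9175 / 2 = 4587.50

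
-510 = -510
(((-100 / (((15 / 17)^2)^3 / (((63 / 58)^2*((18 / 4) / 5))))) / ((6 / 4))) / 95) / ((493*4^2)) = -69572993 / 347543250000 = -0.00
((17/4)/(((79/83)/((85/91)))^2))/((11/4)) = 846141425/568498931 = 1.49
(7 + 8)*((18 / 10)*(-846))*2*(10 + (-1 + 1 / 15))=-2071008 / 5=-414201.60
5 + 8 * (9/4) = 23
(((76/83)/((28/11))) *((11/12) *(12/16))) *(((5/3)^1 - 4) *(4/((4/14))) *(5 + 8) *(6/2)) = -209209/664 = -315.07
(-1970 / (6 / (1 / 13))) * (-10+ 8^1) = 1970 / 39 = 50.51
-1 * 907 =-907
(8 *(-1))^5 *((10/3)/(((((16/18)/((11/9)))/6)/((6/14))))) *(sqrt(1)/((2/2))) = -2703360/7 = -386194.29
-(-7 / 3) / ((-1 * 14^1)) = -1 / 6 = -0.17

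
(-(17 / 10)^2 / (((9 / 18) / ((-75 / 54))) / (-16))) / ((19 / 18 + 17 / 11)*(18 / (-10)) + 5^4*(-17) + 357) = 25432 / 2033991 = 0.01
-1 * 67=-67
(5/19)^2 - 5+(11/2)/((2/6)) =8353/722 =11.57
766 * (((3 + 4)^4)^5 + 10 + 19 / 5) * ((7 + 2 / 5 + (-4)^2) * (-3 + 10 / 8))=-62572496788590109916049 / 25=-2502899871543604396641.96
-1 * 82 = -82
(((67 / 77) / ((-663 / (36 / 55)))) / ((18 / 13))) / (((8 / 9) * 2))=-201 / 575960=-0.00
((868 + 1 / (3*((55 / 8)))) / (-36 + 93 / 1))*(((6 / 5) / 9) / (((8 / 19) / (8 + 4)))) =143228 / 2475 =57.87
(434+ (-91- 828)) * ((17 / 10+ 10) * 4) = -22698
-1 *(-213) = 213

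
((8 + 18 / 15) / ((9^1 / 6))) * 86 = 7912 / 15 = 527.47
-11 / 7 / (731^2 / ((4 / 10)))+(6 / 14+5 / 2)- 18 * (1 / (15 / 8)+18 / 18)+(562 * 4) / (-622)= -329047227181 / 11633038970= -28.29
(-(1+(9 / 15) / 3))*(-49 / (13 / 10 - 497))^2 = -288120 / 24571849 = -0.01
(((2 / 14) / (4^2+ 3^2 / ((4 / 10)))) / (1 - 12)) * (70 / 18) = -10 / 7623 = -0.00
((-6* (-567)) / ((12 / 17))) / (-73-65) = -3213 / 92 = -34.92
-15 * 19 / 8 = -285 / 8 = -35.62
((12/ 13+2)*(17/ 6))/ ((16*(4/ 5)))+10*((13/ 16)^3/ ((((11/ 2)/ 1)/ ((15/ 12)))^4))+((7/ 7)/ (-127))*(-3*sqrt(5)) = 3*sqrt(5)/ 127+12374109455/ 18710495232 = 0.71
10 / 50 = 1 / 5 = 0.20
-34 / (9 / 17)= -578 / 9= -64.22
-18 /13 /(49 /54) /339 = -0.00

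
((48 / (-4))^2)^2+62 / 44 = 20737.41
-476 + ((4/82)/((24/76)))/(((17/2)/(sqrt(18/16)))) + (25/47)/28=-626391/1316 + 19 * sqrt(2)/1394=-475.96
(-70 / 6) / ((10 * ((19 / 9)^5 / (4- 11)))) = 964467 / 4952198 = 0.19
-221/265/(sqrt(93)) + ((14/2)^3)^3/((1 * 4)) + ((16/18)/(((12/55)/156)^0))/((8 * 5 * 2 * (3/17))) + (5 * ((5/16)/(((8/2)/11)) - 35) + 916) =87170231029/8640 - 221 * sqrt(93)/24645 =10089147.02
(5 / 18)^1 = 5 / 18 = 0.28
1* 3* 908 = 2724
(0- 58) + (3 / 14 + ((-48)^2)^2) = 74317015 / 14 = 5308358.21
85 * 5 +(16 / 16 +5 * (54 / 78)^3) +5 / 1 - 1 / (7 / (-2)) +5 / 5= 6673637 / 15379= 433.94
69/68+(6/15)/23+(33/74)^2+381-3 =379.23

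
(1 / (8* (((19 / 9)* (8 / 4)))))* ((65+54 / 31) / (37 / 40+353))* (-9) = -93105 / 1852994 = -0.05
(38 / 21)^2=1444 / 441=3.27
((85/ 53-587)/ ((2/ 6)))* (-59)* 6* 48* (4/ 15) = 2108775168/ 265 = 7957642.14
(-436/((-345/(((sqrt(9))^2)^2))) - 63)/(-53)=-4527/6095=-0.74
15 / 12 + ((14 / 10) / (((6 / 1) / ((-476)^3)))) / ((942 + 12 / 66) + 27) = -2372589647 / 91380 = -25963.99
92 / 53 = 1.74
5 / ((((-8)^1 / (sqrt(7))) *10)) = -sqrt(7) / 16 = -0.17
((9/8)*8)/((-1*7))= -9/7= -1.29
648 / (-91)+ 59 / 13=-235 / 91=-2.58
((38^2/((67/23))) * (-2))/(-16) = 8303/134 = 61.96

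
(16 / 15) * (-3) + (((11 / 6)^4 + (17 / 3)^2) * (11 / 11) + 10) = 325349 / 6480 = 50.21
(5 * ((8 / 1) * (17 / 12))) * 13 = 2210 / 3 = 736.67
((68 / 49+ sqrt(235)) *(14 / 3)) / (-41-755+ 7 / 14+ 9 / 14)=-0.10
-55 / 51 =-1.08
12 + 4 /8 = 25 /2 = 12.50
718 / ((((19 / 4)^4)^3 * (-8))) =-0.00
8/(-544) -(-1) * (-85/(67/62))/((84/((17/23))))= -1555391/2200548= -0.71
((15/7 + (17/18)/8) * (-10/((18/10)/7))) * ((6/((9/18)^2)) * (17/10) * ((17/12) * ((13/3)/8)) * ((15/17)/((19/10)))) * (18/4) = -62957375/10944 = -5752.68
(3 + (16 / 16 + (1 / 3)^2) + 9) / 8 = 59 / 36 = 1.64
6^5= 7776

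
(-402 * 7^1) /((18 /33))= -5159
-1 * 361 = -361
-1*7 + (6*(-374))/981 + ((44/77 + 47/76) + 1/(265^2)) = -98925291961/12216621900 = -8.10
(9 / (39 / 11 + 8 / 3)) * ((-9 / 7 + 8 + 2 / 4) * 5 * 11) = 329967 / 574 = 574.86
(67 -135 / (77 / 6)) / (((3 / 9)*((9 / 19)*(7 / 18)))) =495786 / 539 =919.83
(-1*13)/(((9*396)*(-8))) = 13/28512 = 0.00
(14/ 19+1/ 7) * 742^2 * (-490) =-4509119160/ 19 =-237322061.05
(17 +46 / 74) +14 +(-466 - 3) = -16183 / 37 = -437.38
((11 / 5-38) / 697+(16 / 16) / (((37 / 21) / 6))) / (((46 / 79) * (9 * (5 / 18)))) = 34166473 / 14828675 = 2.30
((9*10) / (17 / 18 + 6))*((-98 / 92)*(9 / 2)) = -35721 / 575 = -62.12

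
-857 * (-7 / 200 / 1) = 5999 / 200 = 30.00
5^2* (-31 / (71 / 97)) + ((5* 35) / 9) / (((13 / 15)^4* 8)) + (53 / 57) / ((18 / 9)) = -974651702003 / 924690936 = -1054.03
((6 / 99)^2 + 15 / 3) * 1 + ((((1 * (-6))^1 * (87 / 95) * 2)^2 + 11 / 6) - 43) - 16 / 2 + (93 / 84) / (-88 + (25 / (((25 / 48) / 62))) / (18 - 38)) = 24958500282533 / 325825315200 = 76.60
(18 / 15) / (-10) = -3 / 25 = -0.12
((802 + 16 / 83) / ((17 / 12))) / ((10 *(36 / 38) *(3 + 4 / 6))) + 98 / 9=27.19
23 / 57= 0.40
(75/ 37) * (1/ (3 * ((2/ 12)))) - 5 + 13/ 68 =-1899/ 2516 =-0.75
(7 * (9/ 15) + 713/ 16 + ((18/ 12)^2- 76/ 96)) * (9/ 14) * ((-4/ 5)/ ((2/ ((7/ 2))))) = -36159/ 800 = -45.20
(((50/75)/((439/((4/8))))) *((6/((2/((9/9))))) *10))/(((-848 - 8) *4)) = -5/751568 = -0.00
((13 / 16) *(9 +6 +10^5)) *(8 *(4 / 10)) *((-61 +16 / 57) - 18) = -20470087.60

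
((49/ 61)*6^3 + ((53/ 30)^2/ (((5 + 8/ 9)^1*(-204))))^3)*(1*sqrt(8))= 89854603766918503*sqrt(2)/ 258934752000000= 490.76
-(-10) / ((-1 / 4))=-40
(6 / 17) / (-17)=-6 / 289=-0.02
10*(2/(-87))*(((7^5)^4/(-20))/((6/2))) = 79792266297612001/261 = 305717495393149.43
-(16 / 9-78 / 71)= -434 / 639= -0.68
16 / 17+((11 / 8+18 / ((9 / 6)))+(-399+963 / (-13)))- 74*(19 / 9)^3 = -1488660569 / 1288872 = -1155.01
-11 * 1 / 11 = -1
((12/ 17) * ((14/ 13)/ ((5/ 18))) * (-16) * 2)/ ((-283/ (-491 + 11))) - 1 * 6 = -9664986/ 62543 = -154.53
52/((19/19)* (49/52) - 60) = -2704/3071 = -0.88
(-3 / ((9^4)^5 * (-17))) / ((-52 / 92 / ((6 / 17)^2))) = -92 / 28759182785352110577447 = -0.00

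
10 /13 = 0.77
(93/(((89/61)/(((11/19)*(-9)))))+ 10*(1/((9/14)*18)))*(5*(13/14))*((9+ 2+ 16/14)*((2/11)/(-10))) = 50137625785/147654738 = 339.56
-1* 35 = -35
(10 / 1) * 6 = 60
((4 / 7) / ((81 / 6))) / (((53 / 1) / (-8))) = -64 / 10017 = -0.01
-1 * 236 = -236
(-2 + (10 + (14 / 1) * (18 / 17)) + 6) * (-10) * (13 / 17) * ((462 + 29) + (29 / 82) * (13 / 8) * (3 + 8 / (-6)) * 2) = -7724086825 / 71094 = -108646.11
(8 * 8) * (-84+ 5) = -5056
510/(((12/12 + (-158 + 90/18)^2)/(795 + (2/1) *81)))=20.85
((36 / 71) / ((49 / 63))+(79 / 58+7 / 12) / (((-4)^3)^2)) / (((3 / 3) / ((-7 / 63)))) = -462168661 / 6375849984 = -0.07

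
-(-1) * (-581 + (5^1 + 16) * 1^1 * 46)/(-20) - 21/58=-19.61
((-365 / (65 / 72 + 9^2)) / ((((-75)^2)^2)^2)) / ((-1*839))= 584 / 110070434783935546875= 0.00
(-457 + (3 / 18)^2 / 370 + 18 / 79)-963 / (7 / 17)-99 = -21320670767 / 7365960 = -2894.49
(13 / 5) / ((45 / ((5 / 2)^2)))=13 / 36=0.36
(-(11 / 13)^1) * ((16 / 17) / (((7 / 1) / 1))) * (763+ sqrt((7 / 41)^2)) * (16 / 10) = -1258752 / 9061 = -138.92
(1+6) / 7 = 1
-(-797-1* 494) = 1291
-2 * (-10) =20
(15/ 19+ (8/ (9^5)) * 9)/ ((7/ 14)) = 197134/ 124659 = 1.58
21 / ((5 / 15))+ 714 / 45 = 1183 / 15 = 78.87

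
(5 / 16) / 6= 5 / 96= 0.05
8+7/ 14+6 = 29/ 2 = 14.50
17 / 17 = 1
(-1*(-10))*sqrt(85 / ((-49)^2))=10*sqrt(85) / 49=1.88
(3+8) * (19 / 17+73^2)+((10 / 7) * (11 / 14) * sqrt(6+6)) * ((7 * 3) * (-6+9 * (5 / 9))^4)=330 * sqrt(3) / 7+996732 / 17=58712.95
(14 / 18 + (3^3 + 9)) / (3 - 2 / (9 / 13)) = 331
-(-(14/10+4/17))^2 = -19321/7225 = -2.67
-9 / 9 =-1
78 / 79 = 0.99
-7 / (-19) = 7 / 19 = 0.37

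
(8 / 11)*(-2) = -16 / 11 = -1.45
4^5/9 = 1024/9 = 113.78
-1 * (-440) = 440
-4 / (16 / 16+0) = -4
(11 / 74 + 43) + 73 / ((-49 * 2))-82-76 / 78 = -2868626 / 70707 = -40.57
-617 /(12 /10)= -514.17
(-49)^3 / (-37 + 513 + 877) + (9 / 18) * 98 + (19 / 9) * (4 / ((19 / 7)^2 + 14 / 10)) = -80628667 / 2179683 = -36.99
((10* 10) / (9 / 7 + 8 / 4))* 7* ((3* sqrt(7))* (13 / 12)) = 15925* sqrt(7) / 23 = 1831.90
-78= -78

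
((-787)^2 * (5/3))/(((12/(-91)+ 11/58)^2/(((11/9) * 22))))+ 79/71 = 296457165054567337/35665785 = 8312088604.09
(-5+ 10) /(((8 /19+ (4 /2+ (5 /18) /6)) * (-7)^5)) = -10260 /85093841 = -0.00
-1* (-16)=16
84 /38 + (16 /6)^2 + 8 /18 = 1670 /171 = 9.77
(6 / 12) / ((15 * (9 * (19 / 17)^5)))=1419857 / 668546730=0.00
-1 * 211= -211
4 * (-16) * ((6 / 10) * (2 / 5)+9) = -14784 / 25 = -591.36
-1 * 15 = -15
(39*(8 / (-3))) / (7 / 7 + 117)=-52 / 59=-0.88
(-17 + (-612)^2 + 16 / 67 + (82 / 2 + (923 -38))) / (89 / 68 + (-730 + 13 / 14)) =-11973954692 / 23209805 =-515.90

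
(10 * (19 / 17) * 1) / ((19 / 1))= 10 / 17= 0.59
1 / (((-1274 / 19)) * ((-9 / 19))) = 361 / 11466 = 0.03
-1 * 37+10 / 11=-397 / 11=-36.09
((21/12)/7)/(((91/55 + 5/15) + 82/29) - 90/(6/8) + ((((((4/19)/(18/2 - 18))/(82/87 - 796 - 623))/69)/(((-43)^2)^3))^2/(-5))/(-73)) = -1095415992845270002090891851529144299525315/504699927092675714785715169157868433703017032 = -0.00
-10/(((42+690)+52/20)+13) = -25/1869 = -0.01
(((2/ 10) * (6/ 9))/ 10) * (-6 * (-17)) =34/ 25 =1.36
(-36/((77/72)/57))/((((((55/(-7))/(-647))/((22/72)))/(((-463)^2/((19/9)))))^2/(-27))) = 1766975788898594532846/5225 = 338177184478199910.59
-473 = -473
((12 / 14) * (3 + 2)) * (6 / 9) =20 / 7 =2.86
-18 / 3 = -6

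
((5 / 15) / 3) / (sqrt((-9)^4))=0.00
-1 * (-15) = 15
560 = 560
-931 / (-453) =931 / 453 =2.06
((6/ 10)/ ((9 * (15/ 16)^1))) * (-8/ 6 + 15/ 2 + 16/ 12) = 8/ 15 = 0.53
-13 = -13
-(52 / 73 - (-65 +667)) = 43894 / 73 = 601.29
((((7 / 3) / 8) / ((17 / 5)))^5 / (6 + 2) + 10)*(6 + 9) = 4522315232516575 / 30148766466048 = 150.00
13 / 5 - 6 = -3.40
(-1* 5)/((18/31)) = -155/18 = -8.61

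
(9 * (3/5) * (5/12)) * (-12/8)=-27/8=-3.38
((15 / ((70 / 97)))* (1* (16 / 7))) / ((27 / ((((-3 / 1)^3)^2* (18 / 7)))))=1131408 / 343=3298.57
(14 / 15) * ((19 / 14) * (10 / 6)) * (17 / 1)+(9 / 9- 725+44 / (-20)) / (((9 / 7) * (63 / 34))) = -108919 / 405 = -268.94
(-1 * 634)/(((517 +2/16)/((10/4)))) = -12680/4137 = -3.07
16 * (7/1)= 112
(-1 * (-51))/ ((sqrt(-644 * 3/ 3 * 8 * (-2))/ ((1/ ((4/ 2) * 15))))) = 17 * sqrt(161)/ 12880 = 0.02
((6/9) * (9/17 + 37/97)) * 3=3004/1649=1.82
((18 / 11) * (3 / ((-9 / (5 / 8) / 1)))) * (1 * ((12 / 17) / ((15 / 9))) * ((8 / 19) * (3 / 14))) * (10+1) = -324 / 2261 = -0.14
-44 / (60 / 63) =-231 / 5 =-46.20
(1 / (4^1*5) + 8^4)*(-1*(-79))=6471759 / 20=323587.95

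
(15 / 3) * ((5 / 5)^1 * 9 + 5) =70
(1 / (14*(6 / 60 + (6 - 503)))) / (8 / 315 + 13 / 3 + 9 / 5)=-45 / 1927972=-0.00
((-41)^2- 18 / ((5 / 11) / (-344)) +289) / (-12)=-38981 / 30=-1299.37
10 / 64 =5 / 32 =0.16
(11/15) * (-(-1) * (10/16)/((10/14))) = 77/120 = 0.64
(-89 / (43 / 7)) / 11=-623 / 473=-1.32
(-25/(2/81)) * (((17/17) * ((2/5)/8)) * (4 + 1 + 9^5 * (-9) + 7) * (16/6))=71742915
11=11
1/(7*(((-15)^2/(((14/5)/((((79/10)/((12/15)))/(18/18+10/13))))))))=368/1155375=0.00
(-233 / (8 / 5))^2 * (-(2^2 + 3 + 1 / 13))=-31216175 / 208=-150077.76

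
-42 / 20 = -21 / 10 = -2.10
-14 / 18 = -0.78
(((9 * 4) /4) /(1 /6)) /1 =54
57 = 57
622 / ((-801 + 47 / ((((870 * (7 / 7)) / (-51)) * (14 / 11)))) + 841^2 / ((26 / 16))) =32829160 / 22930095843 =0.00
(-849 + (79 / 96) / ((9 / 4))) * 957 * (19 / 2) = -1111011605 / 144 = -7715358.37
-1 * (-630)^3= 250047000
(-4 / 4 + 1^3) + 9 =9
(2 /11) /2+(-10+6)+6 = 23 /11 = 2.09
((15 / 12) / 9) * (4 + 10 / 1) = 35 / 18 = 1.94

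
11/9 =1.22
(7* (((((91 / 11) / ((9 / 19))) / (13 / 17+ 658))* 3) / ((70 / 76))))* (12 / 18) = 2233868 / 5543505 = 0.40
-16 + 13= -3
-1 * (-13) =13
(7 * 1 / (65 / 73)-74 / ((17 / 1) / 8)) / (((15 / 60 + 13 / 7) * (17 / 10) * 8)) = -0.94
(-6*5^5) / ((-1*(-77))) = -18750 / 77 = -243.51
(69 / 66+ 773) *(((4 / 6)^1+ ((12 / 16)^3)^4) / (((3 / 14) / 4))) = 4189837042265 / 415236096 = 10090.25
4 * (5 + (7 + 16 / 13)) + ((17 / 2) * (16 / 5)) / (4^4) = 110301 / 2080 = 53.03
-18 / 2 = -9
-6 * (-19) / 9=38 / 3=12.67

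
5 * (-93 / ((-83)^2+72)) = -465 / 6961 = -0.07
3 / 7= 0.43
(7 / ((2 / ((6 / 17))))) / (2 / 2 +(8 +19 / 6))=126 / 1241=0.10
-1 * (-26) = 26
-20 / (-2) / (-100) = -1 / 10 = -0.10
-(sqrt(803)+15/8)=-sqrt(803) -15/8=-30.21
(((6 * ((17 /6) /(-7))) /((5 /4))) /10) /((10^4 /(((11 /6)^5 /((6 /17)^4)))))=-228669389707 /8817984000000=-0.03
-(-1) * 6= 6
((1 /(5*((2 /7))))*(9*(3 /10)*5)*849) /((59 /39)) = 6257979 /1180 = 5303.37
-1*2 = -2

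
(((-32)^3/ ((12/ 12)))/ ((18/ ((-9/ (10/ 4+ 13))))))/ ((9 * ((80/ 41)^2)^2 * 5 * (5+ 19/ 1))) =2825761/ 41850000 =0.07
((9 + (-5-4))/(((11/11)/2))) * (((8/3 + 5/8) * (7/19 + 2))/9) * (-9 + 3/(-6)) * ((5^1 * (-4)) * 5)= 0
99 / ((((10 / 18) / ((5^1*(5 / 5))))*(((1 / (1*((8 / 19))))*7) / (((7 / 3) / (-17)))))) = -2376 / 323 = -7.36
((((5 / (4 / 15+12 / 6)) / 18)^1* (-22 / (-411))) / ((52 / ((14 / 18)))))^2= 3705625 / 384924623294016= 0.00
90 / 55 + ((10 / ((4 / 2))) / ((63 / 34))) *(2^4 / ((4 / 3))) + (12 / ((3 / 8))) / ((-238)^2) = 15896998 / 467313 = 34.02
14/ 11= 1.27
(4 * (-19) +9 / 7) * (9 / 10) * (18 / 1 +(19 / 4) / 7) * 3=-7385283 / 1960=-3768.00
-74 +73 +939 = 938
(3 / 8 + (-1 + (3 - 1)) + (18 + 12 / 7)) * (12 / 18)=1181 / 84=14.06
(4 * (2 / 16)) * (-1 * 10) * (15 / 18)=-25 / 6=-4.17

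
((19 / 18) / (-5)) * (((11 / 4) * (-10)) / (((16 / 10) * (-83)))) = -1045 / 23904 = -0.04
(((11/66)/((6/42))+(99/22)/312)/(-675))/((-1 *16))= 0.00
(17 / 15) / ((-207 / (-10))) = 34 / 621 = 0.05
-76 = -76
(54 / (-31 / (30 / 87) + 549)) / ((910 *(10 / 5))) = 27 / 417781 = 0.00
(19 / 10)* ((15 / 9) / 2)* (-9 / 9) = -19 / 12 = -1.58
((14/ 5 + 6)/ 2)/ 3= 22/ 15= 1.47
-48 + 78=30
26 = 26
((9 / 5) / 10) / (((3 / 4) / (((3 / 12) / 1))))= 3 / 50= 0.06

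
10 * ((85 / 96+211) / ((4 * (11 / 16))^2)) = 101705 / 363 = 280.18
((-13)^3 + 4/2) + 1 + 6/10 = -10967/5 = -2193.40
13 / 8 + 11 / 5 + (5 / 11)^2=19513 / 4840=4.03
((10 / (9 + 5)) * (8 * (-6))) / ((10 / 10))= -240 / 7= -34.29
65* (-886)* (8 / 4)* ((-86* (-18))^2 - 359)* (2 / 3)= -183976630066.67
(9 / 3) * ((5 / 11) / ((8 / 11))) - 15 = -105 / 8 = -13.12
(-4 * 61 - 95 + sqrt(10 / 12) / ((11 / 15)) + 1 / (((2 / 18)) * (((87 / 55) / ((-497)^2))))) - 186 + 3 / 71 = 5 * sqrt(30) / 22 + 2892629547 / 2059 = 1404872.32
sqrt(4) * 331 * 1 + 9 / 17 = 11263 / 17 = 662.53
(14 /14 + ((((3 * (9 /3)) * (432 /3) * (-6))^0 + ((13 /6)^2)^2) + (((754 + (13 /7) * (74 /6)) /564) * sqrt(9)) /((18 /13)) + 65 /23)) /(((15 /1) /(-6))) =-292718821 /24517080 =-11.94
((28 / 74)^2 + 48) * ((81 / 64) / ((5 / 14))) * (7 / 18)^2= 5651611 / 219040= 25.80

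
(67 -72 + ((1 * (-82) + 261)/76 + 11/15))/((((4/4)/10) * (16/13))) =-28327/1824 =-15.53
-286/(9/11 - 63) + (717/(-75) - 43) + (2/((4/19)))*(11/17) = -3038798/72675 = -41.81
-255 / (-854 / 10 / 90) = 114750 / 427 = 268.74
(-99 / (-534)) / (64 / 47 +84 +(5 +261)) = 1551 / 2939492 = 0.00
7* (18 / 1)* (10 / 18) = 70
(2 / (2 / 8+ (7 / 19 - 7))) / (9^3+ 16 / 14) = -56 / 130465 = -0.00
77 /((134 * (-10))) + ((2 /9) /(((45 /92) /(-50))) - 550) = -62168837 /108540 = -572.77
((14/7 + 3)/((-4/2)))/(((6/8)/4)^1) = -13.33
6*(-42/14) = -18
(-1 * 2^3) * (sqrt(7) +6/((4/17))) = -204 - 8 * sqrt(7) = -225.17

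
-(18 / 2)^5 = -59049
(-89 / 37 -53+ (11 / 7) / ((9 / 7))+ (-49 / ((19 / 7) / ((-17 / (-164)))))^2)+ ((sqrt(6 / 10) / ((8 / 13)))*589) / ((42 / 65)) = -163865527795 / 3233248848+ 99541*sqrt(15) / 336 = 1096.70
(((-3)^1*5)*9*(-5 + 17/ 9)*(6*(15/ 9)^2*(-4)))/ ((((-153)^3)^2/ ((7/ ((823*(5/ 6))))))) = -78400/ 3519064001034189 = -0.00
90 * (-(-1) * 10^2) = 9000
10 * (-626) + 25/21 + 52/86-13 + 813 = -4928759/903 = -5458.20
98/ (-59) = -98/ 59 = -1.66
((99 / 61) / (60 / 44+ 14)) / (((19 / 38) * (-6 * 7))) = -363 / 72163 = -0.01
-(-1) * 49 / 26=49 / 26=1.88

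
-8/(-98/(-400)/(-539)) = 17600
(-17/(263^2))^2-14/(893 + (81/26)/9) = -1741496891601/111126110480347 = -0.02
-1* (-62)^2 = -3844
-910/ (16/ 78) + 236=-16801/ 4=-4200.25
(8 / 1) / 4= 2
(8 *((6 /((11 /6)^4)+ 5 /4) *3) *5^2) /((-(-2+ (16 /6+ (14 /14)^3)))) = -9387810 /14641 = -641.20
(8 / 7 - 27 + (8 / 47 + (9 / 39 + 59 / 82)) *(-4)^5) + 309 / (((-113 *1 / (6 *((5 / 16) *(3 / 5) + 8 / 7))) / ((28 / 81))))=-421159055717 / 356676138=-1180.79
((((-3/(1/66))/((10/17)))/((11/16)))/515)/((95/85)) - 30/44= -1649427/1076350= -1.53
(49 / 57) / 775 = 49 / 44175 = 0.00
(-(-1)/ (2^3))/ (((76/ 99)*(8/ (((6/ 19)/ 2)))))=297/ 92416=0.00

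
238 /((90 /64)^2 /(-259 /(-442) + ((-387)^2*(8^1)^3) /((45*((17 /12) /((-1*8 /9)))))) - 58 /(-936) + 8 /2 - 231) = -4812668574225408 /4588981320733259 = -1.05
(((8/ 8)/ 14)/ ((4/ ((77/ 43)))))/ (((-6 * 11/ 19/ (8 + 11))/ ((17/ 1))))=-2.97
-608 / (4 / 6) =-912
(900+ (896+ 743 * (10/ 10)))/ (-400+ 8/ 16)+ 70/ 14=-1083/ 799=-1.36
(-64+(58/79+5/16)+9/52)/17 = -1031605/279344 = -3.69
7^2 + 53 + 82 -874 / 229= 41262 / 229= 180.18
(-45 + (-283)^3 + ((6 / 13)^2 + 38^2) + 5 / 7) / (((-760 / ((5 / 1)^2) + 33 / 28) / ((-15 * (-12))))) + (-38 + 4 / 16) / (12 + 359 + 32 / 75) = 10755090320500198425 / 77038979212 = 139605825.91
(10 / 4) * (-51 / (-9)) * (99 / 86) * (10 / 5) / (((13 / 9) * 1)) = 25245 / 1118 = 22.58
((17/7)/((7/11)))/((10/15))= 561/98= 5.72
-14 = -14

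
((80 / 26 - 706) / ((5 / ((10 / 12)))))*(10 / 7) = -15230 / 91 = -167.36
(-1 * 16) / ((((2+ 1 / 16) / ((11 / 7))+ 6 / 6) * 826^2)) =-64 / 6311053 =-0.00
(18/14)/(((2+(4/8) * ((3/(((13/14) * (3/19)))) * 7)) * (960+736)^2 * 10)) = 39/64230369280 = 0.00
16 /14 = 8 /7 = 1.14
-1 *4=-4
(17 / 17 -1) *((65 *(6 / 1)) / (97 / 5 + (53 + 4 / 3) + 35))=0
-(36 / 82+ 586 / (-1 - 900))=7808 / 36941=0.21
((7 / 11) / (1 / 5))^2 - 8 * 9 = -61.88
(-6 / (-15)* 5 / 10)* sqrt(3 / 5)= sqrt(15) / 25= 0.15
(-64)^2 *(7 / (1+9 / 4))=8822.15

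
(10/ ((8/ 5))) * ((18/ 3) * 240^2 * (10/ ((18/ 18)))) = 21600000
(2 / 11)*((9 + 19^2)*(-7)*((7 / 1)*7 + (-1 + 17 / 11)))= -2823100 / 121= -23331.40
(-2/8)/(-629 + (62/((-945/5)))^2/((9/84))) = 15309/38455940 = 0.00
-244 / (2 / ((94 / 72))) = -159.28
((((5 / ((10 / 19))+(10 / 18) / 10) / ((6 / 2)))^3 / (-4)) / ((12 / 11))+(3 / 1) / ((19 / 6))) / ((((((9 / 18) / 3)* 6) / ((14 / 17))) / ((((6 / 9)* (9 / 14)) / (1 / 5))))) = -72455995 / 6357609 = -11.40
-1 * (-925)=925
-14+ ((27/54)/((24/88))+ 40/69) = -533/46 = -11.59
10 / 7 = 1.43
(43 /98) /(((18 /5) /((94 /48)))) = 10105 /42336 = 0.24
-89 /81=-1.10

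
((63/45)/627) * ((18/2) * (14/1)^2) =4116/1045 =3.94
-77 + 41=-36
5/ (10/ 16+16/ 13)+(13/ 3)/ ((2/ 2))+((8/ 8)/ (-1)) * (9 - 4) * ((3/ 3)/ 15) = 1292/ 193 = 6.69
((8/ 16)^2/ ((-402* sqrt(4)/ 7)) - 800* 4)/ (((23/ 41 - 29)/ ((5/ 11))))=2109697435/ 41248416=51.15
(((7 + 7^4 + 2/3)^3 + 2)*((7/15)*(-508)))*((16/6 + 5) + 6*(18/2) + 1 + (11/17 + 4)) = -222999674004974.78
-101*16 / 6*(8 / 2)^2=-12928 / 3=-4309.33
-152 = -152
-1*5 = -5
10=10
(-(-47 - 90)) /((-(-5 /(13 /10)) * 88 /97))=172757 /4400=39.26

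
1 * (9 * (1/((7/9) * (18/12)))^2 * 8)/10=1296/245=5.29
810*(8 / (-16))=-405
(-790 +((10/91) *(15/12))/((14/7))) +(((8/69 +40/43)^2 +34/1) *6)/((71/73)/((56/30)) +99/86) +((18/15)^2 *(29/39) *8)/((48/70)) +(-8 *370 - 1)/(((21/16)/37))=-1535577536173532927/18253843777260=-84123.52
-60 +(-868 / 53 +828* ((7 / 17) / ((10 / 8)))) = 884672 / 4505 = 196.38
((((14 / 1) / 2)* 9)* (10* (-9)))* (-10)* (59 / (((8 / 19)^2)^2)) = 108990710325 / 1024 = 106436240.55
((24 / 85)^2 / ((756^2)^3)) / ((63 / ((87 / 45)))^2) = 841 / 2091268317701663672040000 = 0.00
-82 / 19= -4.32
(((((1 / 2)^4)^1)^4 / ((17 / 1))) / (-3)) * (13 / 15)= -13 / 50135040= -0.00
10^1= 10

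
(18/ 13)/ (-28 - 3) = -18/ 403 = -0.04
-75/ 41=-1.83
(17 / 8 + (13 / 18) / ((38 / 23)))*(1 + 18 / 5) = 16123 / 1368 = 11.79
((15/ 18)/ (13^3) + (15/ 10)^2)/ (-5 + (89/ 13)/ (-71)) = -4212359/ 9539712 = -0.44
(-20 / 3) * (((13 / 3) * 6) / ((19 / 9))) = -1560 / 19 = -82.11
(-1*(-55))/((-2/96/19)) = -50160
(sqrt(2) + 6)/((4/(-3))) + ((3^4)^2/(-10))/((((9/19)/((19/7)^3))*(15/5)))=-15841719/1715-3*sqrt(2)/4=-9238.21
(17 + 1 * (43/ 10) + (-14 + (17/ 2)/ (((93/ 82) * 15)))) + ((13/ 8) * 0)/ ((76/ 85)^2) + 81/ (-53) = 927343/ 147870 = 6.27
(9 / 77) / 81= 1 / 693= 0.00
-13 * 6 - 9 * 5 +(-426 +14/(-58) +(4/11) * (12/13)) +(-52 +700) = 410944/4147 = 99.09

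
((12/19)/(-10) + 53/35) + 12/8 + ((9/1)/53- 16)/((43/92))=-18742993/606214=-30.92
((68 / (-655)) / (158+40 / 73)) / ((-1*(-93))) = -0.00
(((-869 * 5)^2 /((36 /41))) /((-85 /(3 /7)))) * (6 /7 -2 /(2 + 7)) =-1548080050 /22491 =-68831.09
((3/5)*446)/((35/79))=105702/175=604.01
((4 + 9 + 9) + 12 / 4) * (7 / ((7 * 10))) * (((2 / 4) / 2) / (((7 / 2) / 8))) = 10 / 7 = 1.43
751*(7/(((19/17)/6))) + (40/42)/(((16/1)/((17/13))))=585547303/20748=28221.87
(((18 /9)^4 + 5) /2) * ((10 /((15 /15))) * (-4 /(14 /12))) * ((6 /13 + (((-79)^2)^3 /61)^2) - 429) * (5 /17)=-1382741358141175151812275600 /822341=-1681469558420624961922.46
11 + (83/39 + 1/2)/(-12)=10091/936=10.78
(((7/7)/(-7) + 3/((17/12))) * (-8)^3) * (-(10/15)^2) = 481280/1071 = 449.37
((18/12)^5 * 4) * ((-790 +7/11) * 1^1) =-2109969/88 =-23976.92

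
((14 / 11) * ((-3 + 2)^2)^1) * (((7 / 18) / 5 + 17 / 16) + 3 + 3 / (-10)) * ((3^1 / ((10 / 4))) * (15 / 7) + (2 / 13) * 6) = 29309 / 1716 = 17.08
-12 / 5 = -2.40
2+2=4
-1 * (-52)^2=-2704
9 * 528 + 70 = 4822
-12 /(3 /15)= -60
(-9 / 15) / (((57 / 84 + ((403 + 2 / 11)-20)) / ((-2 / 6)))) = 308 / 591145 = 0.00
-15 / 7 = -2.14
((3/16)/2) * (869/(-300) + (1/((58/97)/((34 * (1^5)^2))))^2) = 815029471/2691200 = 302.85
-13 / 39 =-1 / 3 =-0.33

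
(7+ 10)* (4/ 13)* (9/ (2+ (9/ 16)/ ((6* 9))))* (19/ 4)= 279072/ 2509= 111.23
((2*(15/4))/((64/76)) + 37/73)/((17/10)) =5.54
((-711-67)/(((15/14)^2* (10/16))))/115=-1219904/129375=-9.43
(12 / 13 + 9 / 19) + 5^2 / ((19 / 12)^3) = 686145 / 89167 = 7.70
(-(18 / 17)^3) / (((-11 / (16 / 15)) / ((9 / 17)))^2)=-13436928 / 4295067425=-0.00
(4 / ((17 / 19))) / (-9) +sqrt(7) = -76 / 153 +sqrt(7) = 2.15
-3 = -3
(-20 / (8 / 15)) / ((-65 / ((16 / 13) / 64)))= 15 / 1352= 0.01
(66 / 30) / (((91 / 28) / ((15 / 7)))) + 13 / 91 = 145 / 91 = 1.59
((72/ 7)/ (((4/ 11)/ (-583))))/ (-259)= 115434/ 1813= 63.67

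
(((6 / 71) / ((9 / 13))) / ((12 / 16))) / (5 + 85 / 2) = 208 / 60705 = 0.00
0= 0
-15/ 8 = -1.88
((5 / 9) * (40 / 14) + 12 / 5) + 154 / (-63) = 54 / 35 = 1.54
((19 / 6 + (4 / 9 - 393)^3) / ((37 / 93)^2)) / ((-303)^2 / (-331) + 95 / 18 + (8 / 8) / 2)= 905004154433077 / 643131558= 1407183.56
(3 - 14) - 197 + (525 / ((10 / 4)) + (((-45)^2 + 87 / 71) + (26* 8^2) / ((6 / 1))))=491084 / 213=2305.56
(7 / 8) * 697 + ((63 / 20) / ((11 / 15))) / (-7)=53615 / 88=609.26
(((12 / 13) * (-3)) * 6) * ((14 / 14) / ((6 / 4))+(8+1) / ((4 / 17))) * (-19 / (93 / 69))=3673422 / 403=9115.19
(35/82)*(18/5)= 1.54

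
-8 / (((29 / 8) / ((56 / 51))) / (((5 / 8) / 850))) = -224 / 125715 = -0.00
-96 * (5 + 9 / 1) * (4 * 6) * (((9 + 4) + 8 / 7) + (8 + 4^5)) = -33744384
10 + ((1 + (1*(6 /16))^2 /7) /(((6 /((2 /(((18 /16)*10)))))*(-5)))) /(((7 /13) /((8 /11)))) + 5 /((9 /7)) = 10100309 /727650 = 13.88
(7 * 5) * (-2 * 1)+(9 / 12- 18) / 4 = -1189 / 16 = -74.31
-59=-59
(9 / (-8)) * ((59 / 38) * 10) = -2655 / 152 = -17.47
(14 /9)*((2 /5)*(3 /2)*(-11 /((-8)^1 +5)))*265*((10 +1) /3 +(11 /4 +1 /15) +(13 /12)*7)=1722182 /135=12756.90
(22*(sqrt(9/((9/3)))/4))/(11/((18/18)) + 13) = 11*sqrt(3)/48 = 0.40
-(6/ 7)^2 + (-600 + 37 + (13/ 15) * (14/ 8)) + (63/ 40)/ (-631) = -2085995563/ 3710280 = -562.22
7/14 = 1/2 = 0.50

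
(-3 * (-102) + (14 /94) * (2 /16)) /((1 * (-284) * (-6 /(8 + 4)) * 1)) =2.16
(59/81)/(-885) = -1/1215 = -0.00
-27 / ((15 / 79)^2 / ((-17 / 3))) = 106097 / 25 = 4243.88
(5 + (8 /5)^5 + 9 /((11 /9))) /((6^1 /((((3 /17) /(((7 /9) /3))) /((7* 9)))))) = 1178172 /28634375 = 0.04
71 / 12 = 5.92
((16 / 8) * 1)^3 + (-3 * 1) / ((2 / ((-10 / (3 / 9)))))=53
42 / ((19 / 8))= 336 / 19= 17.68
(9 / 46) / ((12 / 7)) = 21 / 184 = 0.11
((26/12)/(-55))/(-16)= 13/5280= 0.00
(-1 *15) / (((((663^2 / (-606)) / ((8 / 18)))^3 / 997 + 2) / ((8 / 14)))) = 6311178835968 / 3210500715656079881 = 0.00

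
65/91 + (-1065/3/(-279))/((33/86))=259745/64449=4.03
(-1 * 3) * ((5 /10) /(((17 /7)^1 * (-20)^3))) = 21 /272000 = 0.00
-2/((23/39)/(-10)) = 780/23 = 33.91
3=3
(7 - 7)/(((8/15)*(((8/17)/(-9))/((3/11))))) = 0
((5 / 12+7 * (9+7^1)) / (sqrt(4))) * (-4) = -224.83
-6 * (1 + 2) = -18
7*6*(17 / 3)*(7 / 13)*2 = 256.31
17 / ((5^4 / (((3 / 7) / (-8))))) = -51 / 35000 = -0.00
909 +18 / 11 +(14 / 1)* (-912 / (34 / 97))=-6641439 / 187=-35515.72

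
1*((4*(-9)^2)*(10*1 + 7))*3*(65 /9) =119340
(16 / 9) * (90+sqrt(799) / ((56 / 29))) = 186.02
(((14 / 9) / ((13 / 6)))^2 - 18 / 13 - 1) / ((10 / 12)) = -5686 / 2535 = -2.24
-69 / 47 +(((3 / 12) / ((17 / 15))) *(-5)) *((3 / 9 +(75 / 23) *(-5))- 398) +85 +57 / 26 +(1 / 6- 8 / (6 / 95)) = 99337401 / 238901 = 415.81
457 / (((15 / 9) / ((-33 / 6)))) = -15081 / 10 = -1508.10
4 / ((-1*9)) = -4 / 9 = -0.44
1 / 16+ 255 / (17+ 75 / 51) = 34837 / 2512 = 13.87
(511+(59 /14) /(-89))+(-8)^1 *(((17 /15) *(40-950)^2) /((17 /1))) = -1648990219 /3738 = -441142.38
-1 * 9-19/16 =-163/16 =-10.19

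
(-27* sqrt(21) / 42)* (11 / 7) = -99* sqrt(21) / 98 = -4.63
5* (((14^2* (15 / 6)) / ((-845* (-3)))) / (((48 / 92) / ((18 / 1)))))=33.34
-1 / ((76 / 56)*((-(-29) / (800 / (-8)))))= 1400 / 551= 2.54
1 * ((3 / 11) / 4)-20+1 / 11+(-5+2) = -1005 / 44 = -22.84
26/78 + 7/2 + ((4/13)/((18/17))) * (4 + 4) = 1441/234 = 6.16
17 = 17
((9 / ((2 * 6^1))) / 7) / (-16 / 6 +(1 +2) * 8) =9 / 1792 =0.01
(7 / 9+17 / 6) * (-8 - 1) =-65 / 2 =-32.50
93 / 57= 31 / 19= 1.63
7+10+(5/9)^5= 1006958/59049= 17.05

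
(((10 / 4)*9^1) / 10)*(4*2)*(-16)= -288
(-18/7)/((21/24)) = -144/49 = -2.94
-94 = -94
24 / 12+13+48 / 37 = 603 / 37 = 16.30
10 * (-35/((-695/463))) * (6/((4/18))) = 875070/139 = 6295.47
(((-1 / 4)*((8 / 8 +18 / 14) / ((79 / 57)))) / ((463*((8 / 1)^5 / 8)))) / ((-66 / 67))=1273 / 5768046592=0.00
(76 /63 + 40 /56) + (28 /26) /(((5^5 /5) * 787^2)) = 608917149007 /317039506875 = 1.92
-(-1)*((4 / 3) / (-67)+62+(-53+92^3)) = 156518093 / 201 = 778696.98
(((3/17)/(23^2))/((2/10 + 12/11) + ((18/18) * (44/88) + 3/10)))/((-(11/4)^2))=-48/2275229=-0.00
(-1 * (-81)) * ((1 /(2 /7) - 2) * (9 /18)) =243 /4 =60.75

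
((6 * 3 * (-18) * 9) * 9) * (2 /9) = -5832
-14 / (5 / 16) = -224 / 5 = -44.80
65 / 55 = 13 / 11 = 1.18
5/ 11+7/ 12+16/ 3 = 841/ 132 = 6.37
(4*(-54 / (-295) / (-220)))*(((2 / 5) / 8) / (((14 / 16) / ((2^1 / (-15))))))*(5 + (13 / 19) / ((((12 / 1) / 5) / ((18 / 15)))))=1044 / 7706875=0.00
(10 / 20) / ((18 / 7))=7 / 36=0.19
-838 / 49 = -17.10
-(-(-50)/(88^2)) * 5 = -125/3872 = -0.03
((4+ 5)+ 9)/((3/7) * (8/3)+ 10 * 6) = 63/214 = 0.29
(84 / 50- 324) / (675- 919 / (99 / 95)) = 398871 / 256000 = 1.56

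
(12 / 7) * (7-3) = 48 / 7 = 6.86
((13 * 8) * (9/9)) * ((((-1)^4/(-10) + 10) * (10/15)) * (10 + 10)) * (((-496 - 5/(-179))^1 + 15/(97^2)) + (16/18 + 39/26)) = -34236075233360/5052633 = -6775887.98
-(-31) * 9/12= 93/4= 23.25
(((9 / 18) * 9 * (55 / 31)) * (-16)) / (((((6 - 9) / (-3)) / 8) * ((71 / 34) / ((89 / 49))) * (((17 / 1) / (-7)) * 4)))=91.50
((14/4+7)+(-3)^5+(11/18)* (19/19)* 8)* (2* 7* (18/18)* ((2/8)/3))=-28679/108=-265.55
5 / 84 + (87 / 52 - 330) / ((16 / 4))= -358273 / 4368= -82.02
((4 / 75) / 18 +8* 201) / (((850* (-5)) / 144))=-54.48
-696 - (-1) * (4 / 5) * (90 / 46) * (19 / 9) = -15932 / 23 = -692.70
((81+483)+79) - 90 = 553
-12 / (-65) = 12 / 65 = 0.18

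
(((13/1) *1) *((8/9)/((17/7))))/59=728/9027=0.08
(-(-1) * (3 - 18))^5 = -759375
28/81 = 0.35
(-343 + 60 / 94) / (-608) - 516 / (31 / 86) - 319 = -1550177819 / 885856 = -1749.92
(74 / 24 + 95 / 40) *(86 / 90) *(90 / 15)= 5633 / 180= 31.29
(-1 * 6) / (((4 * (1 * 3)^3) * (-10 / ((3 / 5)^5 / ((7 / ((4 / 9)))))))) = 3 / 109375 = 0.00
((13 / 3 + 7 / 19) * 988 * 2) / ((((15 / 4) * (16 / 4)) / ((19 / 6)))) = 264784 / 135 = 1961.36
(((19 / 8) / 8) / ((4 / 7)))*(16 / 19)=7 / 16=0.44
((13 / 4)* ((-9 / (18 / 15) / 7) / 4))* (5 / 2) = -975 / 448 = -2.18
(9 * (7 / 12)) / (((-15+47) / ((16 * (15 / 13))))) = 315 / 104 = 3.03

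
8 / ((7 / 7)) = 8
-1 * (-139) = 139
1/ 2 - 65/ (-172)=151/ 172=0.88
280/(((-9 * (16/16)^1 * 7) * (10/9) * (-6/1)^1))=2/3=0.67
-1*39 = -39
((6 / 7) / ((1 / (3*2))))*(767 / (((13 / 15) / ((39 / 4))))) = 310635 / 7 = 44376.43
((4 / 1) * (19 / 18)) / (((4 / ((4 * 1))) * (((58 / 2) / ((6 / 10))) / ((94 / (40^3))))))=0.00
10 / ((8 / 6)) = 15 / 2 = 7.50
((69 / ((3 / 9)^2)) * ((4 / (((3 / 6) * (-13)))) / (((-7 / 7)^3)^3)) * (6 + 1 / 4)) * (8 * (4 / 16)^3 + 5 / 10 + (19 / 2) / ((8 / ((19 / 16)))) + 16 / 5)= 20806605 / 1664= 12503.97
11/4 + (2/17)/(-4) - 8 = -359/68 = -5.28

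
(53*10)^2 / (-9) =-280900 / 9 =-31211.11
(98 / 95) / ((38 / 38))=98 / 95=1.03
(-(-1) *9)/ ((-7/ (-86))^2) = 66564/ 49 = 1358.45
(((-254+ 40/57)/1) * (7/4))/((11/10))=-252665/627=-402.97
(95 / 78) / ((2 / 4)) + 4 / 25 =2531 / 975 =2.60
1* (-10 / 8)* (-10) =25 / 2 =12.50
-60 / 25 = -12 / 5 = -2.40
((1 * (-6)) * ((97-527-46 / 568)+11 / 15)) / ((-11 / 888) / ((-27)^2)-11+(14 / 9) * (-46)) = -31.20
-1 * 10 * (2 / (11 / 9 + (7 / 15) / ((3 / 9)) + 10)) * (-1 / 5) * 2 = 45 / 71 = 0.63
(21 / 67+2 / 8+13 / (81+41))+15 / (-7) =-168549 / 114436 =-1.47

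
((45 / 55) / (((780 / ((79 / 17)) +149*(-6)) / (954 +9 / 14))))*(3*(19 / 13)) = -5471145 / 1160068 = -4.72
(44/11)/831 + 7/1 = 5821/831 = 7.00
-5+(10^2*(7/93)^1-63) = -5624/93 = -60.47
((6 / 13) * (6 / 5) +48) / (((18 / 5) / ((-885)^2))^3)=13000172282323828125 / 26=500006626243224158.65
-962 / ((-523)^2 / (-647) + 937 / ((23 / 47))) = -7157761 / 11101033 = -0.64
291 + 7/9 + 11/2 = 5351/18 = 297.28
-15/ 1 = -15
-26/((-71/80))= 29.30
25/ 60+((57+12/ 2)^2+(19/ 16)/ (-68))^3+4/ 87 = 7005570418248354401347/ 112048472064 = 62522676920.10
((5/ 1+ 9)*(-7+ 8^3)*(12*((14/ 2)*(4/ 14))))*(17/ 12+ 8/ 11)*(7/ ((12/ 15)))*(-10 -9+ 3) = -560226800/ 11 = -50929709.09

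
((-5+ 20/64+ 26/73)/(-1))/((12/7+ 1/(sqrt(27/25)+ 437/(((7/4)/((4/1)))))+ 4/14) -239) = -0.02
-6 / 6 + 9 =8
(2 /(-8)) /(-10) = 1 /40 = 0.02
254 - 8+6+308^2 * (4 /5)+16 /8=380726 /5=76145.20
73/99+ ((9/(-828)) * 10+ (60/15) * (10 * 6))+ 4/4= 1100377/4554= 241.63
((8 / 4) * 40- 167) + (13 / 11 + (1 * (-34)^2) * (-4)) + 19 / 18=-932335 / 198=-4708.76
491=491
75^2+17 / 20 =112517 / 20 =5625.85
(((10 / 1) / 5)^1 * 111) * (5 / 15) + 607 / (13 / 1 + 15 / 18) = 9784 / 83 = 117.88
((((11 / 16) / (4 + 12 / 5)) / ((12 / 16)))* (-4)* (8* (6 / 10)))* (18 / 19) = -99 / 38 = -2.61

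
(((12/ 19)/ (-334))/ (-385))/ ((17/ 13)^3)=13182/ 6001745365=0.00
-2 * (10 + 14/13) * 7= -2016/13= -155.08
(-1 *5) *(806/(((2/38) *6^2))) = -38285/18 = -2126.94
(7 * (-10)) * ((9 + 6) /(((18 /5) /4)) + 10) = -5600 /3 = -1866.67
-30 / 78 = -0.38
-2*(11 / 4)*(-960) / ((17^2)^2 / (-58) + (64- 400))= -306240 / 103009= -2.97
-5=-5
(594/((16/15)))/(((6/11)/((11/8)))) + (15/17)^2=51957765/36992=1404.57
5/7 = 0.71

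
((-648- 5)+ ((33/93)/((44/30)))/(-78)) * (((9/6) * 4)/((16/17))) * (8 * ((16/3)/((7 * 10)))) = -35789794/14105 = -2537.38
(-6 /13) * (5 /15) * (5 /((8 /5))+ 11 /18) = -269 /468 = -0.57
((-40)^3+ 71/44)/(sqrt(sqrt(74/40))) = -54875.20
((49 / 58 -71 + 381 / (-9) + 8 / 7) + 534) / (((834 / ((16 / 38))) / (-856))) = -881325616 / 4825107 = -182.65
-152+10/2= -147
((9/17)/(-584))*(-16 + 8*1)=9/1241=0.01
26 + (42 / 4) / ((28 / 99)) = 505 / 8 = 63.12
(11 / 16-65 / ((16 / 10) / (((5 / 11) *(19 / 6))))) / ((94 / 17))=-32419 / 3102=-10.45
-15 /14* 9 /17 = -135 /238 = -0.57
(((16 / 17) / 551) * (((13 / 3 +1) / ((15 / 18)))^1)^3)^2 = 274877906944 / 1370948265625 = 0.20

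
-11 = -11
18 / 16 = 9 / 8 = 1.12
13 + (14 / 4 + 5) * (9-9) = 13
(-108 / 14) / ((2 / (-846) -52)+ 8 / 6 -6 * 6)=22842 / 256627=0.09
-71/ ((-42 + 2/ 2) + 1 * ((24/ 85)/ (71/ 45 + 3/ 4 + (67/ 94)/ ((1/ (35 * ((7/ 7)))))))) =1.73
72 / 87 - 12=-324 / 29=-11.17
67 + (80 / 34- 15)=924 / 17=54.35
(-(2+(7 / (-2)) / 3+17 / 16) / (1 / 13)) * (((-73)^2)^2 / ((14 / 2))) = -4799302729 / 48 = -99985473.52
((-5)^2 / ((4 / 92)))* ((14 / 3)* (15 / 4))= 20125 / 2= 10062.50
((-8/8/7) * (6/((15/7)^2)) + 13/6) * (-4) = -7.92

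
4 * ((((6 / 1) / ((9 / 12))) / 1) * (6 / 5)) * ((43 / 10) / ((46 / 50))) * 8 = 33024 / 23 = 1435.83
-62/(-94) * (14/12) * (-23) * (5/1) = -24955/282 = -88.49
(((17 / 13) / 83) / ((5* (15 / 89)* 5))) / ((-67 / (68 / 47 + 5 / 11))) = -1487279 / 14015805375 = -0.00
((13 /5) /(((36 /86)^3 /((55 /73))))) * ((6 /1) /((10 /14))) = 224.33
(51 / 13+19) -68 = -586 / 13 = -45.08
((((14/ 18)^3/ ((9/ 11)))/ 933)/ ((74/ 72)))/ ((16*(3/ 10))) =18865/ 150994854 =0.00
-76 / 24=-19 / 6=-3.17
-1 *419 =-419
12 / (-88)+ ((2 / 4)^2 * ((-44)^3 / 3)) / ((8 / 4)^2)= -1774.80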